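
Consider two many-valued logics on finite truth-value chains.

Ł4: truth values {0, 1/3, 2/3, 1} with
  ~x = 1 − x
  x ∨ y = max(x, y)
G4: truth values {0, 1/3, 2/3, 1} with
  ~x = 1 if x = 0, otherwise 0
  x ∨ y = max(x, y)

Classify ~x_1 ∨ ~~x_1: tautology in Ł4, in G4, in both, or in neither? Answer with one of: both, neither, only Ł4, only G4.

only G4

In Ł4: at x_1 = 1/3 the value is 2/3 — not a tautology.
In G4: every assignment gives 1 — tautology.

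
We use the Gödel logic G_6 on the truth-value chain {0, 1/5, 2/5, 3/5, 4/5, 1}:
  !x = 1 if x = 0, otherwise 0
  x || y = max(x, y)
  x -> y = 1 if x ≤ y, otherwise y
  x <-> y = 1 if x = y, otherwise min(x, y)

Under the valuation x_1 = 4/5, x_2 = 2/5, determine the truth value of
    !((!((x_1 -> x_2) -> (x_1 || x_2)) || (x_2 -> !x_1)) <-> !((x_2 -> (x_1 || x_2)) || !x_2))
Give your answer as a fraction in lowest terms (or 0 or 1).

0

x_1 -> x_2 = 4/5 -> 2/5 = 2/5
x_1 || x_2 = 4/5 || 2/5 = 4/5
(x_1 -> x_2) -> (x_1 || x_2) = 2/5 -> 4/5 = 1
!((x_1 -> x_2) -> (x_1 || x_2)) = !1 = 0
!x_1 = !4/5 = 0
x_2 -> !x_1 = 2/5 -> 0 = 0
!((x_1 -> x_2) -> (x_1 || x_2)) || (x_2 -> !x_1) = 0 || 0 = 0
x_1 || x_2 = 4/5 || 2/5 = 4/5
x_2 -> (x_1 || x_2) = 2/5 -> 4/5 = 1
!x_2 = !2/5 = 0
(x_2 -> (x_1 || x_2)) || !x_2 = 1 || 0 = 1
!((x_2 -> (x_1 || x_2)) || !x_2) = !1 = 0
(!((x_1 -> x_2) -> (x_1 || x_2)) || (x_2 -> !x_1)) <-> !((x_2 -> (x_1 || x_2)) || !x_2) = 0 <-> 0 = 1
!((!((x_1 -> x_2) -> (x_1 || x_2)) || (x_2 -> !x_1)) <-> !((x_2 -> (x_1 || x_2)) || !x_2)) = !1 = 0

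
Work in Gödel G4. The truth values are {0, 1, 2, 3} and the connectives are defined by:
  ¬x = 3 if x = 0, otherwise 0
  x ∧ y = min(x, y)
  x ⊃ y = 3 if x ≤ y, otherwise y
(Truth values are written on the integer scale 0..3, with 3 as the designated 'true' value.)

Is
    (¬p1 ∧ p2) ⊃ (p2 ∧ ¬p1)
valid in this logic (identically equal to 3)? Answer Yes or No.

Yes

p1 = 0, p2 = 0 ↦ 3
p1 = 0, p2 = 1 ↦ 3
p1 = 0, p2 = 2 ↦ 3
p1 = 0, p2 = 3 ↦ 3
p1 = 1, p2 = 0 ↦ 3
p1 = 1, p2 = 1 ↦ 3
p1 = 1, p2 = 2 ↦ 3
p1 = 1, p2 = 3 ↦ 3
p1 = 2, p2 = 0 ↦ 3
p1 = 2, p2 = 1 ↦ 3
p1 = 2, p2 = 2 ↦ 3
p1 = 2, p2 = 3 ↦ 3
p1 = 3, p2 = 0 ↦ 3
p1 = 3, p2 = 1 ↦ 3
p1 = 3, p2 = 2 ↦ 3
p1 = 3, p2 = 3 ↦ 3
Every assignment gives a value ≥ 3.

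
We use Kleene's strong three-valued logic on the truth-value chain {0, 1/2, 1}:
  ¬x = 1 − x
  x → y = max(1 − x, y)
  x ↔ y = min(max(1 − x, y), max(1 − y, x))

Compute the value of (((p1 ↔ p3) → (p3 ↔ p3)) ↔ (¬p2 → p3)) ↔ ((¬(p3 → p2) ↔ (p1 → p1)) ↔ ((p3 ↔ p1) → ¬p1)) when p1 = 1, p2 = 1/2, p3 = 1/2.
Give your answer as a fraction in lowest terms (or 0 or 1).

1/2

p1 ↔ p3 = 1 ↔ 1/2 = 1/2
p3 ↔ p3 = 1/2 ↔ 1/2 = 1/2
(p1 ↔ p3) → (p3 ↔ p3) = 1/2 → 1/2 = 1/2
¬p2 = ¬1/2 = 1/2
¬p2 → p3 = 1/2 → 1/2 = 1/2
((p1 ↔ p3) → (p3 ↔ p3)) ↔ (¬p2 → p3) = 1/2 ↔ 1/2 = 1/2
p3 → p2 = 1/2 → 1/2 = 1/2
¬(p3 → p2) = ¬1/2 = 1/2
p1 → p1 = 1 → 1 = 1
¬(p3 → p2) ↔ (p1 → p1) = 1/2 ↔ 1 = 1/2
p3 ↔ p1 = 1/2 ↔ 1 = 1/2
¬p1 = ¬1 = 0
(p3 ↔ p1) → ¬p1 = 1/2 → 0 = 1/2
(¬(p3 → p2) ↔ (p1 → p1)) ↔ ((p3 ↔ p1) → ¬p1) = 1/2 ↔ 1/2 = 1/2
(((p1 ↔ p3) → (p3 ↔ p3)) ↔ (¬p2 → p3)) ↔ ((¬(p3 → p2) ↔ (p1 → p1)) ↔ ((p3 ↔ p1) → ¬p1)) = 1/2 ↔ 1/2 = 1/2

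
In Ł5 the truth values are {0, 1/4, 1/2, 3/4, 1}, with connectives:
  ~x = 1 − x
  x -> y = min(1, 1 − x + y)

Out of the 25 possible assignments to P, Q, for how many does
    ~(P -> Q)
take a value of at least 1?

1

value 1: 1 assignment (counts)
value 3/4: 2 assignments
value 1/2: 3 assignments
value 1/4: 4 assignments
value 0: 15 assignments
So 1 of the 25 assignments meets the threshold.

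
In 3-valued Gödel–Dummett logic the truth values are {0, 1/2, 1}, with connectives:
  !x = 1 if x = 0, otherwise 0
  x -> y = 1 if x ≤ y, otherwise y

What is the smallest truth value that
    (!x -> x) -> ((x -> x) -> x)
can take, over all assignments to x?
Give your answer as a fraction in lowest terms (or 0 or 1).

1/2

Take x = 1/2:
!x = !1/2 = 0
!x -> x = 0 -> 1/2 = 1
x -> x = 1/2 -> 1/2 = 1
(x -> x) -> x = 1 -> 1/2 = 1/2
(!x -> x) -> ((x -> x) -> x) = 1 -> 1/2 = 1/2
No assignment yields a value below 1/2, so this is the minimum.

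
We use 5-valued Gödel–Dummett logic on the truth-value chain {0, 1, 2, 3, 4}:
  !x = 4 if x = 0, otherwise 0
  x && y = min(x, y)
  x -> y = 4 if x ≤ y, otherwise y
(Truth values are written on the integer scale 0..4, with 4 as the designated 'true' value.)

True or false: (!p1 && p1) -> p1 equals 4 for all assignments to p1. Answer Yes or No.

Yes

p1 = 0 ↦ 4
p1 = 1 ↦ 4
p1 = 2 ↦ 4
p1 = 3 ↦ 4
p1 = 4 ↦ 4
Every assignment gives a value ≥ 4.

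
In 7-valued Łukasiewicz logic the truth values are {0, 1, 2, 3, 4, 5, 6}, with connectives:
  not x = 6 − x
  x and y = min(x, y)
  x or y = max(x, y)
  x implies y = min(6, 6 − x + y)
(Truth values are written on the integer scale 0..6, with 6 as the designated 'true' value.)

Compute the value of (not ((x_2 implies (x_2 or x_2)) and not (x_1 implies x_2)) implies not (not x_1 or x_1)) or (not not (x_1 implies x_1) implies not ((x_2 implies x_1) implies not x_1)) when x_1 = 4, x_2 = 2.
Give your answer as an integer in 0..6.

4

x_2 or x_2 = 2 or 2 = 2
x_2 implies (x_2 or x_2) = 2 implies 2 = 6
x_1 implies x_2 = 4 implies 2 = 4
not (x_1 implies x_2) = not 4 = 2
(x_2 implies (x_2 or x_2)) and not (x_1 implies x_2) = 6 and 2 = 2
not ((x_2 implies (x_2 or x_2)) and not (x_1 implies x_2)) = not 2 = 4
not x_1 = not 4 = 2
not x_1 or x_1 = 2 or 4 = 4
not (not x_1 or x_1) = not 4 = 2
not ((x_2 implies (x_2 or x_2)) and not (x_1 implies x_2)) implies not (not x_1 or x_1) = 4 implies 2 = 4
x_1 implies x_1 = 4 implies 4 = 6
not (x_1 implies x_1) = not 6 = 0
not not (x_1 implies x_1) = not 0 = 6
x_2 implies x_1 = 2 implies 4 = 6
not x_1 = not 4 = 2
(x_2 implies x_1) implies not x_1 = 6 implies 2 = 2
not ((x_2 implies x_1) implies not x_1) = not 2 = 4
not not (x_1 implies x_1) implies not ((x_2 implies x_1) implies not x_1) = 6 implies 4 = 4
(not ((x_2 implies (x_2 or x_2)) and not (x_1 implies x_2)) implies not (not x_1 or x_1)) or (not not (x_1 implies x_1) implies not ((x_2 implies x_1) implies not x_1)) = 4 or 4 = 4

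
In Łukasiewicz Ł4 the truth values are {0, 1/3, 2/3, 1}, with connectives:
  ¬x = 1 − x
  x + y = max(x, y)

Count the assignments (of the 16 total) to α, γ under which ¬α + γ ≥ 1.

α = 0, γ = 0 ↦ 1  ≥
α = 0, γ = 1/3 ↦ 1  ≥
α = 0, γ = 2/3 ↦ 1  ≥
α = 0, γ = 1 ↦ 1  ≥
α = 1/3, γ = 0 ↦ 2/3  <
α = 1/3, γ = 1/3 ↦ 2/3  <
α = 1/3, γ = 2/3 ↦ 2/3  <
α = 1/3, γ = 1 ↦ 1  ≥
α = 2/3, γ = 0 ↦ 1/3  <
α = 2/3, γ = 1/3 ↦ 1/3  <
α = 2/3, γ = 2/3 ↦ 2/3  <
α = 2/3, γ = 1 ↦ 1  ≥
α = 1, γ = 0 ↦ 0  <
α = 1, γ = 1/3 ↦ 1/3  <
α = 1, γ = 2/3 ↦ 2/3  <
α = 1, γ = 1 ↦ 1  ≥
So 7 of the 16 assignments meet the threshold.

7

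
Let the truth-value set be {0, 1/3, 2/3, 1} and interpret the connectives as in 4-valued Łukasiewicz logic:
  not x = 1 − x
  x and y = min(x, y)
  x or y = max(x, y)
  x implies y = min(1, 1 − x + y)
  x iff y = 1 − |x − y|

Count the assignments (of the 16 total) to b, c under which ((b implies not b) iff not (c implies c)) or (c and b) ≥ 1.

4

b = 0, c = 0 ↦ 0  <
b = 0, c = 1/3 ↦ 0  <
b = 0, c = 2/3 ↦ 0  <
b = 0, c = 1 ↦ 0  <
b = 1/3, c = 0 ↦ 0  <
b = 1/3, c = 1/3 ↦ 1/3  <
b = 1/3, c = 2/3 ↦ 1/3  <
b = 1/3, c = 1 ↦ 1/3  <
b = 2/3, c = 0 ↦ 1/3  <
b = 2/3, c = 1/3 ↦ 1/3  <
b = 2/3, c = 2/3 ↦ 2/3  <
b = 2/3, c = 1 ↦ 2/3  <
b = 1, c = 0 ↦ 1  ≥
b = 1, c = 1/3 ↦ 1  ≥
b = 1, c = 2/3 ↦ 1  ≥
b = 1, c = 1 ↦ 1  ≥
So 4 of the 16 assignments meet the threshold.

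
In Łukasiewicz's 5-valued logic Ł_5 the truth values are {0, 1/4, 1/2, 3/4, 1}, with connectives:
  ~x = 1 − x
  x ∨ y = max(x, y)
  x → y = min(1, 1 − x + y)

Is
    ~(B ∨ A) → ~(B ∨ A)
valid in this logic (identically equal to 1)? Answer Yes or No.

Yes

At A = 1/4, B = 1/4, for instance:
B ∨ A = 1/4 ∨ 1/4 = 1/4
~(B ∨ A) = ~1/4 = 3/4
~(B ∨ A) → ~(B ∨ A) = 3/4 → 3/4 = 1
and checking the remaining 24 assignments likewise gives ≥ 1 in every case.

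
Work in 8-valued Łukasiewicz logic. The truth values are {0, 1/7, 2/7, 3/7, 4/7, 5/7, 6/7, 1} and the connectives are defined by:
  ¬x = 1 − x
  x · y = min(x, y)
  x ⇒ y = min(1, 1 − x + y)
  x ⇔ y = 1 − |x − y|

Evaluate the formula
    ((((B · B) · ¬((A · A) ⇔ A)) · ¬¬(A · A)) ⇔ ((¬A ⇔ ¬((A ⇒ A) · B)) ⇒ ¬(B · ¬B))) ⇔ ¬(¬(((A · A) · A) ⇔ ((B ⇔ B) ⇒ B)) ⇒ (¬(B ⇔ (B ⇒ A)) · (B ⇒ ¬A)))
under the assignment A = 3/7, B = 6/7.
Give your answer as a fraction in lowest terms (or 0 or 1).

B · B = 6/7 · 6/7 = 6/7
A · A = 3/7 · 3/7 = 3/7
(A · A) ⇔ A = 3/7 ⇔ 3/7 = 1
¬((A · A) ⇔ A) = ¬1 = 0
(B · B) · ¬((A · A) ⇔ A) = 6/7 · 0 = 0
A · A = 3/7 · 3/7 = 3/7
¬(A · A) = ¬3/7 = 4/7
¬¬(A · A) = ¬4/7 = 3/7
((B · B) · ¬((A · A) ⇔ A)) · ¬¬(A · A) = 0 · 3/7 = 0
¬A = ¬3/7 = 4/7
A ⇒ A = 3/7 ⇒ 3/7 = 1
(A ⇒ A) · B = 1 · 6/7 = 6/7
¬((A ⇒ A) · B) = ¬6/7 = 1/7
¬A ⇔ ¬((A ⇒ A) · B) = 4/7 ⇔ 1/7 = 4/7
¬B = ¬6/7 = 1/7
B · ¬B = 6/7 · 1/7 = 1/7
¬(B · ¬B) = ¬1/7 = 6/7
(¬A ⇔ ¬((A ⇒ A) · B)) ⇒ ¬(B · ¬B) = 4/7 ⇒ 6/7 = 1
(((B · B) · ¬((A · A) ⇔ A)) · ¬¬(A · A)) ⇔ ((¬A ⇔ ¬((A ⇒ A) · B)) ⇒ ¬(B · ¬B)) = 0 ⇔ 1 = 0
A · A = 3/7 · 3/7 = 3/7
(A · A) · A = 3/7 · 3/7 = 3/7
B ⇔ B = 6/7 ⇔ 6/7 = 1
(B ⇔ B) ⇒ B = 1 ⇒ 6/7 = 6/7
((A · A) · A) ⇔ ((B ⇔ B) ⇒ B) = 3/7 ⇔ 6/7 = 4/7
¬(((A · A) · A) ⇔ ((B ⇔ B) ⇒ B)) = ¬4/7 = 3/7
B ⇒ A = 6/7 ⇒ 3/7 = 4/7
B ⇔ (B ⇒ A) = 6/7 ⇔ 4/7 = 5/7
¬(B ⇔ (B ⇒ A)) = ¬5/7 = 2/7
¬A = ¬3/7 = 4/7
B ⇒ ¬A = 6/7 ⇒ 4/7 = 5/7
¬(B ⇔ (B ⇒ A)) · (B ⇒ ¬A) = 2/7 · 5/7 = 2/7
¬(((A · A) · A) ⇔ ((B ⇔ B) ⇒ B)) ⇒ (¬(B ⇔ (B ⇒ A)) · (B ⇒ ¬A)) = 3/7 ⇒ 2/7 = 6/7
¬(¬(((A · A) · A) ⇔ ((B ⇔ B) ⇒ B)) ⇒ (¬(B ⇔ (B ⇒ A)) · (B ⇒ ¬A))) = ¬6/7 = 1/7
((((B · B) · ¬((A · A) ⇔ A)) · ¬¬(A · A)) ⇔ ((¬A ⇔ ¬((A ⇒ A) · B)) ⇒ ¬(B · ¬B))) ⇔ ¬(¬(((A · A) · A) ⇔ ((B ⇔ B) ⇒ B)) ⇒ (¬(B ⇔ (B ⇒ A)) · (B ⇒ ¬A))) = 0 ⇔ 1/7 = 6/7

6/7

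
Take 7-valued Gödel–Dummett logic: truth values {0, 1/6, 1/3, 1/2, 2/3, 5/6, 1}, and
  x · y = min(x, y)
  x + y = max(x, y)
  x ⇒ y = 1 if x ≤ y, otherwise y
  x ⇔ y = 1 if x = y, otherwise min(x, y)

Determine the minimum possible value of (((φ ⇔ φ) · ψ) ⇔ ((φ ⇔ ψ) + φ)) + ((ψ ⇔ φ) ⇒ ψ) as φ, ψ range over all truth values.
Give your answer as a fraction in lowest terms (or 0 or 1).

Take φ = 0, ψ = 0:
φ ⇔ φ = 0 ⇔ 0 = 1
(φ ⇔ φ) · ψ = 1 · 0 = 0
φ ⇔ ψ = 0 ⇔ 0 = 1
(φ ⇔ ψ) + φ = 1 + 0 = 1
((φ ⇔ φ) · ψ) ⇔ ((φ ⇔ ψ) + φ) = 0 ⇔ 1 = 0
ψ ⇔ φ = 0 ⇔ 0 = 1
(ψ ⇔ φ) ⇒ ψ = 1 ⇒ 0 = 0
(((φ ⇔ φ) · ψ) ⇔ ((φ ⇔ ψ) + φ)) + ((ψ ⇔ φ) ⇒ ψ) = 0 + 0 = 0
No assignment yields a value below 0, so this is the minimum.

0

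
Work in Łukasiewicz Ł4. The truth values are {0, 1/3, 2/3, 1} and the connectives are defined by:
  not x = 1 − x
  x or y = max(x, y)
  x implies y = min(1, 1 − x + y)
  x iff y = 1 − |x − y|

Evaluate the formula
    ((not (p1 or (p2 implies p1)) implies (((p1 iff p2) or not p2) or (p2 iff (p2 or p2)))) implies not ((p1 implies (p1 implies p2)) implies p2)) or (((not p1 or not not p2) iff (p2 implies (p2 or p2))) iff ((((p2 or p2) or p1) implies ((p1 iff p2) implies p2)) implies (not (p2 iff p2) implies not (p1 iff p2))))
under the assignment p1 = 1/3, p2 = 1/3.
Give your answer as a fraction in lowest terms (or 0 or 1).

2/3

p2 implies p1 = 1/3 implies 1/3 = 1
p1 or (p2 implies p1) = 1/3 or 1 = 1
not (p1 or (p2 implies p1)) = not 1 = 0
p1 iff p2 = 1/3 iff 1/3 = 1
not p2 = not 1/3 = 2/3
(p1 iff p2) or not p2 = 1 or 2/3 = 1
p2 or p2 = 1/3 or 1/3 = 1/3
p2 iff (p2 or p2) = 1/3 iff 1/3 = 1
((p1 iff p2) or not p2) or (p2 iff (p2 or p2)) = 1 or 1 = 1
not (p1 or (p2 implies p1)) implies (((p1 iff p2) or not p2) or (p2 iff (p2 or p2))) = 0 implies 1 = 1
p1 implies p2 = 1/3 implies 1/3 = 1
p1 implies (p1 implies p2) = 1/3 implies 1 = 1
(p1 implies (p1 implies p2)) implies p2 = 1 implies 1/3 = 1/3
not ((p1 implies (p1 implies p2)) implies p2) = not 1/3 = 2/3
(not (p1 or (p2 implies p1)) implies (((p1 iff p2) or not p2) or (p2 iff (p2 or p2)))) implies not ((p1 implies (p1 implies p2)) implies p2) = 1 implies 2/3 = 2/3
not p1 = not 1/3 = 2/3
not p2 = not 1/3 = 2/3
not not p2 = not 2/3 = 1/3
not p1 or not not p2 = 2/3 or 1/3 = 2/3
p2 or p2 = 1/3 or 1/3 = 1/3
p2 implies (p2 or p2) = 1/3 implies 1/3 = 1
(not p1 or not not p2) iff (p2 implies (p2 or p2)) = 2/3 iff 1 = 2/3
p2 or p2 = 1/3 or 1/3 = 1/3
(p2 or p2) or p1 = 1/3 or 1/3 = 1/3
p1 iff p2 = 1/3 iff 1/3 = 1
(p1 iff p2) implies p2 = 1 implies 1/3 = 1/3
((p2 or p2) or p1) implies ((p1 iff p2) implies p2) = 1/3 implies 1/3 = 1
p2 iff p2 = 1/3 iff 1/3 = 1
not (p2 iff p2) = not 1 = 0
p1 iff p2 = 1/3 iff 1/3 = 1
not (p1 iff p2) = not 1 = 0
not (p2 iff p2) implies not (p1 iff p2) = 0 implies 0 = 1
(((p2 or p2) or p1) implies ((p1 iff p2) implies p2)) implies (not (p2 iff p2) implies not (p1 iff p2)) = 1 implies 1 = 1
((not p1 or not not p2) iff (p2 implies (p2 or p2))) iff ((((p2 or p2) or p1) implies ((p1 iff p2) implies p2)) implies (not (p2 iff p2) implies not (p1 iff p2))) = 2/3 iff 1 = 2/3
((not (p1 or (p2 implies p1)) implies (((p1 iff p2) or not p2) or (p2 iff (p2 or p2)))) implies not ((p1 implies (p1 implies p2)) implies p2)) or (((not p1 or not not p2) iff (p2 implies (p2 or p2))) iff ((((p2 or p2) or p1) implies ((p1 iff p2) implies p2)) implies (not (p2 iff p2) implies not (p1 iff p2)))) = 2/3 or 2/3 = 2/3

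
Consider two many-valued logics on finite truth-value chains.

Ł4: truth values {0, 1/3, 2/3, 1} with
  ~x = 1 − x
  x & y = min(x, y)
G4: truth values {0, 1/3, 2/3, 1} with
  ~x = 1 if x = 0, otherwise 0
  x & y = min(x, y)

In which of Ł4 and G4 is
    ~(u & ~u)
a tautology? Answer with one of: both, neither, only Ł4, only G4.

In Ł4: at u = 1/3 the value is 2/3 — not a tautology.
In G4: every assignment gives 1 — tautology.

only G4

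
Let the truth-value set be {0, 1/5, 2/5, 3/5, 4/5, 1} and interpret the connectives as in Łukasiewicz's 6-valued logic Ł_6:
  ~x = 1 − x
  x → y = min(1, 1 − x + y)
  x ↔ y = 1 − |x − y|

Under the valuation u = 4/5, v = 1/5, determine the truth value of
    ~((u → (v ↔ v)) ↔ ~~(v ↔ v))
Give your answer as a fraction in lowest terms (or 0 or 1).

v ↔ v = 1/5 ↔ 1/5 = 1
u → (v ↔ v) = 4/5 → 1 = 1
v ↔ v = 1/5 ↔ 1/5 = 1
~(v ↔ v) = ~1 = 0
~~(v ↔ v) = ~0 = 1
(u → (v ↔ v)) ↔ ~~(v ↔ v) = 1 ↔ 1 = 1
~((u → (v ↔ v)) ↔ ~~(v ↔ v)) = ~1 = 0

0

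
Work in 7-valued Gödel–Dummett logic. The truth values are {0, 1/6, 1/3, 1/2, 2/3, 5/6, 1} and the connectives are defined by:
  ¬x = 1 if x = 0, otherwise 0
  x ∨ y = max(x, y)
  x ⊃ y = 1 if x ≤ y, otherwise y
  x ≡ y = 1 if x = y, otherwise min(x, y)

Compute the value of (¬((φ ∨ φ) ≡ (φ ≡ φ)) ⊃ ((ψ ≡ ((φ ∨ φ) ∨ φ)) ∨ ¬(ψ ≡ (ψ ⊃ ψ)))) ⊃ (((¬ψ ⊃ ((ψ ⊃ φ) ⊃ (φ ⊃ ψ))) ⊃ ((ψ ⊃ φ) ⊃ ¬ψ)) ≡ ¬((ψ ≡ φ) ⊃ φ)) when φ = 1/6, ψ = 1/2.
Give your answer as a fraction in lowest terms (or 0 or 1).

1

φ ∨ φ = 1/6 ∨ 1/6 = 1/6
φ ≡ φ = 1/6 ≡ 1/6 = 1
(φ ∨ φ) ≡ (φ ≡ φ) = 1/6 ≡ 1 = 1/6
¬((φ ∨ φ) ≡ (φ ≡ φ)) = ¬1/6 = 0
φ ∨ φ = 1/6 ∨ 1/6 = 1/6
(φ ∨ φ) ∨ φ = 1/6 ∨ 1/6 = 1/6
ψ ≡ ((φ ∨ φ) ∨ φ) = 1/2 ≡ 1/6 = 1/6
ψ ⊃ ψ = 1/2 ⊃ 1/2 = 1
ψ ≡ (ψ ⊃ ψ) = 1/2 ≡ 1 = 1/2
¬(ψ ≡ (ψ ⊃ ψ)) = ¬1/2 = 0
(ψ ≡ ((φ ∨ φ) ∨ φ)) ∨ ¬(ψ ≡ (ψ ⊃ ψ)) = 1/6 ∨ 0 = 1/6
¬((φ ∨ φ) ≡ (φ ≡ φ)) ⊃ ((ψ ≡ ((φ ∨ φ) ∨ φ)) ∨ ¬(ψ ≡ (ψ ⊃ ψ))) = 0 ⊃ 1/6 = 1
¬ψ = ¬1/2 = 0
ψ ⊃ φ = 1/2 ⊃ 1/6 = 1/6
φ ⊃ ψ = 1/6 ⊃ 1/2 = 1
(ψ ⊃ φ) ⊃ (φ ⊃ ψ) = 1/6 ⊃ 1 = 1
¬ψ ⊃ ((ψ ⊃ φ) ⊃ (φ ⊃ ψ)) = 0 ⊃ 1 = 1
ψ ⊃ φ = 1/2 ⊃ 1/6 = 1/6
¬ψ = ¬1/2 = 0
(ψ ⊃ φ) ⊃ ¬ψ = 1/6 ⊃ 0 = 0
(¬ψ ⊃ ((ψ ⊃ φ) ⊃ (φ ⊃ ψ))) ⊃ ((ψ ⊃ φ) ⊃ ¬ψ) = 1 ⊃ 0 = 0
ψ ≡ φ = 1/2 ≡ 1/6 = 1/6
(ψ ≡ φ) ⊃ φ = 1/6 ⊃ 1/6 = 1
¬((ψ ≡ φ) ⊃ φ) = ¬1 = 0
((¬ψ ⊃ ((ψ ⊃ φ) ⊃ (φ ⊃ ψ))) ⊃ ((ψ ⊃ φ) ⊃ ¬ψ)) ≡ ¬((ψ ≡ φ) ⊃ φ) = 0 ≡ 0 = 1
(¬((φ ∨ φ) ≡ (φ ≡ φ)) ⊃ ((ψ ≡ ((φ ∨ φ) ∨ φ)) ∨ ¬(ψ ≡ (ψ ⊃ ψ)))) ⊃ (((¬ψ ⊃ ((ψ ⊃ φ) ⊃ (φ ⊃ ψ))) ⊃ ((ψ ⊃ φ) ⊃ ¬ψ)) ≡ ¬((ψ ≡ φ) ⊃ φ)) = 1 ⊃ 1 = 1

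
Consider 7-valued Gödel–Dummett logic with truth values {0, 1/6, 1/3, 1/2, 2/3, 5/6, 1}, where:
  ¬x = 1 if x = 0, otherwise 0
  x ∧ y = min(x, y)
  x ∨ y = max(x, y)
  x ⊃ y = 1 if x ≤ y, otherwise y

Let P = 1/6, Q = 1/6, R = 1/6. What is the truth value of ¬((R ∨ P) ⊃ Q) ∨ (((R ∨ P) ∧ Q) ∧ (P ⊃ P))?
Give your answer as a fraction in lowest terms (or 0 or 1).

R ∨ P = 1/6 ∨ 1/6 = 1/6
(R ∨ P) ⊃ Q = 1/6 ⊃ 1/6 = 1
¬((R ∨ P) ⊃ Q) = ¬1 = 0
R ∨ P = 1/6 ∨ 1/6 = 1/6
(R ∨ P) ∧ Q = 1/6 ∧ 1/6 = 1/6
P ⊃ P = 1/6 ⊃ 1/6 = 1
((R ∨ P) ∧ Q) ∧ (P ⊃ P) = 1/6 ∧ 1 = 1/6
¬((R ∨ P) ⊃ Q) ∨ (((R ∨ P) ∧ Q) ∧ (P ⊃ P)) = 0 ∨ 1/6 = 1/6

1/6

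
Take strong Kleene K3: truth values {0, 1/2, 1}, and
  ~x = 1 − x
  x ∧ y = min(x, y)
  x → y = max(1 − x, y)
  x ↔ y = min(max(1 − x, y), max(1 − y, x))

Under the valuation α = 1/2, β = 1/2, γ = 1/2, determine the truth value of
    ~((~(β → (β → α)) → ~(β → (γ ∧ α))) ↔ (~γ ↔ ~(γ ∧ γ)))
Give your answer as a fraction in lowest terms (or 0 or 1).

β → α = 1/2 → 1/2 = 1/2
β → (β → α) = 1/2 → 1/2 = 1/2
~(β → (β → α)) = ~1/2 = 1/2
γ ∧ α = 1/2 ∧ 1/2 = 1/2
β → (γ ∧ α) = 1/2 → 1/2 = 1/2
~(β → (γ ∧ α)) = ~1/2 = 1/2
~(β → (β → α)) → ~(β → (γ ∧ α)) = 1/2 → 1/2 = 1/2
~γ = ~1/2 = 1/2
γ ∧ γ = 1/2 ∧ 1/2 = 1/2
~(γ ∧ γ) = ~1/2 = 1/2
~γ ↔ ~(γ ∧ γ) = 1/2 ↔ 1/2 = 1/2
(~(β → (β → α)) → ~(β → (γ ∧ α))) ↔ (~γ ↔ ~(γ ∧ γ)) = 1/2 ↔ 1/2 = 1/2
~((~(β → (β → α)) → ~(β → (γ ∧ α))) ↔ (~γ ↔ ~(γ ∧ γ))) = ~1/2 = 1/2

1/2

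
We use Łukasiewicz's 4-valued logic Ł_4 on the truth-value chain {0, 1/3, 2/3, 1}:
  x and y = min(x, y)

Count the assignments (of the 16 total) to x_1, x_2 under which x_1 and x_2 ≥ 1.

1

x_1 = 0, x_2 = 0 ↦ 0  <
x_1 = 0, x_2 = 1/3 ↦ 0  <
x_1 = 0, x_2 = 2/3 ↦ 0  <
x_1 = 0, x_2 = 1 ↦ 0  <
x_1 = 1/3, x_2 = 0 ↦ 0  <
x_1 = 1/3, x_2 = 1/3 ↦ 1/3  <
x_1 = 1/3, x_2 = 2/3 ↦ 1/3  <
x_1 = 1/3, x_2 = 1 ↦ 1/3  <
x_1 = 2/3, x_2 = 0 ↦ 0  <
x_1 = 2/3, x_2 = 1/3 ↦ 1/3  <
x_1 = 2/3, x_2 = 2/3 ↦ 2/3  <
x_1 = 2/3, x_2 = 1 ↦ 2/3  <
x_1 = 1, x_2 = 0 ↦ 0  <
x_1 = 1, x_2 = 1/3 ↦ 1/3  <
x_1 = 1, x_2 = 2/3 ↦ 2/3  <
x_1 = 1, x_2 = 1 ↦ 1  ≥
So 1 of the 16 assignments meets the threshold.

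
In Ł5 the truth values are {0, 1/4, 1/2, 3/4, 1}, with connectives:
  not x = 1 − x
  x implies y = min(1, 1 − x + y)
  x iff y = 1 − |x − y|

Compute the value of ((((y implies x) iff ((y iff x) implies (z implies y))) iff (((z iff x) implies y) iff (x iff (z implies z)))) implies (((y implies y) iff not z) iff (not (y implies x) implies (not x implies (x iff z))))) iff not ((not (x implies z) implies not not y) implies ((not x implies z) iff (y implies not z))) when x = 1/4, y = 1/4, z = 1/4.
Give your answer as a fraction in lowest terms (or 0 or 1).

3/4

y implies x = 1/4 implies 1/4 = 1
y iff x = 1/4 iff 1/4 = 1
z implies y = 1/4 implies 1/4 = 1
(y iff x) implies (z implies y) = 1 implies 1 = 1
(y implies x) iff ((y iff x) implies (z implies y)) = 1 iff 1 = 1
z iff x = 1/4 iff 1/4 = 1
(z iff x) implies y = 1 implies 1/4 = 1/4
z implies z = 1/4 implies 1/4 = 1
x iff (z implies z) = 1/4 iff 1 = 1/4
((z iff x) implies y) iff (x iff (z implies z)) = 1/4 iff 1/4 = 1
((y implies x) iff ((y iff x) implies (z implies y))) iff (((z iff x) implies y) iff (x iff (z implies z))) = 1 iff 1 = 1
y implies y = 1/4 implies 1/4 = 1
not z = not 1/4 = 3/4
(y implies y) iff not z = 1 iff 3/4 = 3/4
y implies x = 1/4 implies 1/4 = 1
not (y implies x) = not 1 = 0
not x = not 1/4 = 3/4
x iff z = 1/4 iff 1/4 = 1
not x implies (x iff z) = 3/4 implies 1 = 1
not (y implies x) implies (not x implies (x iff z)) = 0 implies 1 = 1
((y implies y) iff not z) iff (not (y implies x) implies (not x implies (x iff z))) = 3/4 iff 1 = 3/4
(((y implies x) iff ((y iff x) implies (z implies y))) iff (((z iff x) implies y) iff (x iff (z implies z)))) implies (((y implies y) iff not z) iff (not (y implies x) implies (not x implies (x iff z)))) = 1 implies 3/4 = 3/4
x implies z = 1/4 implies 1/4 = 1
not (x implies z) = not 1 = 0
not y = not 1/4 = 3/4
not not y = not 3/4 = 1/4
not (x implies z) implies not not y = 0 implies 1/4 = 1
not x = not 1/4 = 3/4
not x implies z = 3/4 implies 1/4 = 1/2
not z = not 1/4 = 3/4
y implies not z = 1/4 implies 3/4 = 1
(not x implies z) iff (y implies not z) = 1/2 iff 1 = 1/2
(not (x implies z) implies not not y) implies ((not x implies z) iff (y implies not z)) = 1 implies 1/2 = 1/2
not ((not (x implies z) implies not not y) implies ((not x implies z) iff (y implies not z))) = not 1/2 = 1/2
((((y implies x) iff ((y iff x) implies (z implies y))) iff (((z iff x) implies y) iff (x iff (z implies z)))) implies (((y implies y) iff not z) iff (not (y implies x) implies (not x implies (x iff z))))) iff not ((not (x implies z) implies not not y) implies ((not x implies z) iff (y implies not z))) = 3/4 iff 1/2 = 3/4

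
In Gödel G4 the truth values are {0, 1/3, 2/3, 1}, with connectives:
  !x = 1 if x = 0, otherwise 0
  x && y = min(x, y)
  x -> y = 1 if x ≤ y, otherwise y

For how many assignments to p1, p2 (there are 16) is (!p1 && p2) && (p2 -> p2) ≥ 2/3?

2

p1 = 0, p2 = 0 ↦ 0  <
p1 = 0, p2 = 1/3 ↦ 1/3  <
p1 = 0, p2 = 2/3 ↦ 2/3  ≥
p1 = 0, p2 = 1 ↦ 1  ≥
p1 = 1/3, p2 = 0 ↦ 0  <
p1 = 1/3, p2 = 1/3 ↦ 0  <
p1 = 1/3, p2 = 2/3 ↦ 0  <
p1 = 1/3, p2 = 1 ↦ 0  <
p1 = 2/3, p2 = 0 ↦ 0  <
p1 = 2/3, p2 = 1/3 ↦ 0  <
p1 = 2/3, p2 = 2/3 ↦ 0  <
p1 = 2/3, p2 = 1 ↦ 0  <
p1 = 1, p2 = 0 ↦ 0  <
p1 = 1, p2 = 1/3 ↦ 0  <
p1 = 1, p2 = 2/3 ↦ 0  <
p1 = 1, p2 = 1 ↦ 0  <
So 2 of the 16 assignments meet the threshold.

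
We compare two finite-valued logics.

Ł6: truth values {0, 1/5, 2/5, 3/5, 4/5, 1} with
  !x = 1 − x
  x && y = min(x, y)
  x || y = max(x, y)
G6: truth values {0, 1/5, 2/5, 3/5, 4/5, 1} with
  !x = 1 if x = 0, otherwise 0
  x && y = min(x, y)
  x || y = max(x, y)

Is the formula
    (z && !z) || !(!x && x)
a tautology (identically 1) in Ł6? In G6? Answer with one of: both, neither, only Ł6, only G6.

In Ł6: at x = 1/5, z = 0 the value is 4/5 — not a tautology.
In G6: every assignment gives 1 — tautology.

only G6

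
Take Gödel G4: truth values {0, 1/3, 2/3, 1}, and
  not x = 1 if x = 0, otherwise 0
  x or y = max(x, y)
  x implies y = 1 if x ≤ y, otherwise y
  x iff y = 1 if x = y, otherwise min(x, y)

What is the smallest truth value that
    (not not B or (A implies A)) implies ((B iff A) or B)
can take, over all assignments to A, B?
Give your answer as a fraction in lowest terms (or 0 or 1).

0

Take A = 1/3, B = 0:
not B = not 0 = 1
not not B = not 1 = 0
A implies A = 1/3 implies 1/3 = 1
not not B or (A implies A) = 0 or 1 = 1
B iff A = 0 iff 1/3 = 0
(B iff A) or B = 0 or 0 = 0
(not not B or (A implies A)) implies ((B iff A) or B) = 1 implies 0 = 0
No assignment yields a value below 0, so this is the minimum.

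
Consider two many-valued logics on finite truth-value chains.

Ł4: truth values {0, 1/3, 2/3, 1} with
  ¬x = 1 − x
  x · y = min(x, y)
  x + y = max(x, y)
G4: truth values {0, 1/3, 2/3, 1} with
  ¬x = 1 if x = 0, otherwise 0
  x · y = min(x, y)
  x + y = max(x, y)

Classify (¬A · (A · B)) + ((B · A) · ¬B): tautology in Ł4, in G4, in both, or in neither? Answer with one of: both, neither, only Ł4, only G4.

In Ł4: at A = 0, B = 0 the value is 0 — not a tautology.
In G4: at A = 0, B = 0 the value is 0 — not a tautology.

neither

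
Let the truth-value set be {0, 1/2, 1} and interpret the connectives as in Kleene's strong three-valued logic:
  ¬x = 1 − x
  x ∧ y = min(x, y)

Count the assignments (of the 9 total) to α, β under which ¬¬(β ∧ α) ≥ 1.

1

α = 0, β = 0 ↦ 0  <
α = 0, β = 1/2 ↦ 0  <
α = 0, β = 1 ↦ 0  <
α = 1/2, β = 0 ↦ 0  <
α = 1/2, β = 1/2 ↦ 1/2  <
α = 1/2, β = 1 ↦ 1/2  <
α = 1, β = 0 ↦ 0  <
α = 1, β = 1/2 ↦ 1/2  <
α = 1, β = 1 ↦ 1  ≥
So 1 of the 9 assignments meets the threshold.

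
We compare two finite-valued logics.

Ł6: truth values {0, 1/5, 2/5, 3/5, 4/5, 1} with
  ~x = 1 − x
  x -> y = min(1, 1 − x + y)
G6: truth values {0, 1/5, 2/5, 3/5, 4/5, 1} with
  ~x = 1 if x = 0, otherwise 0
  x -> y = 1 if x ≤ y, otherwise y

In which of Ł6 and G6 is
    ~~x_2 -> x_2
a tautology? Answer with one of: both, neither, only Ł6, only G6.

In Ł6: every assignment gives 1 — tautology.
In G6: at x_2 = 1/5 the value is 1/5 — not a tautology.

only Ł6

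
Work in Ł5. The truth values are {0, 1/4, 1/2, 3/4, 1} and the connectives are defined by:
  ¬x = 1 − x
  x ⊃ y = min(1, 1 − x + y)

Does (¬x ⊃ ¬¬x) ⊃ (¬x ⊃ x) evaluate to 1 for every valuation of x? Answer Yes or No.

Yes

x = 0 ↦ 1
x = 1/4 ↦ 1
x = 1/2 ↦ 1
x = 3/4 ↦ 1
x = 1 ↦ 1
Every assignment gives a value ≥ 1.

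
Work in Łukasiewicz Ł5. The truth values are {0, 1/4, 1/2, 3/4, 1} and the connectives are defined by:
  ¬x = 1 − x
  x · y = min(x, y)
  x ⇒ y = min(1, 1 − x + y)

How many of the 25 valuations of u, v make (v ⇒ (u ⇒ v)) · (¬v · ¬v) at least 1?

value 1: 5 assignments (counts)
value 3/4: 5 assignments
value 1/2: 5 assignments
value 1/4: 5 assignments
value 0: 5 assignments
So 5 of the 25 assignments meet the threshold.

5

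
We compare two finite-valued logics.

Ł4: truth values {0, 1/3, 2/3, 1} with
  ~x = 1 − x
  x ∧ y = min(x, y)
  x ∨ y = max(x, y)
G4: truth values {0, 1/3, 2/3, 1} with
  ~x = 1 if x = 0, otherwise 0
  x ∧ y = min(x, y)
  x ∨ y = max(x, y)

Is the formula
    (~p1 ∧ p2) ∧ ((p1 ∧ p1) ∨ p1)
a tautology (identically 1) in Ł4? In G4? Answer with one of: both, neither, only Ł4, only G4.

In Ł4: at p1 = 0, p2 = 0 the value is 0 — not a tautology.
In G4: at p1 = 0, p2 = 0 the value is 0 — not a tautology.

neither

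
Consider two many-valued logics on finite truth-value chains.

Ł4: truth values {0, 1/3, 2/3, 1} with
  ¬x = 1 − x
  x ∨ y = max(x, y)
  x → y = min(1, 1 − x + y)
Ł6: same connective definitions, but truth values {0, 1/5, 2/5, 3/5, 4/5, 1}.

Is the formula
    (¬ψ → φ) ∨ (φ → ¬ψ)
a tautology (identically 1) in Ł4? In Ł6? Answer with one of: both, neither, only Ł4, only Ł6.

both

In Ł4: every assignment gives 1 — tautology.
In Ł6: every assignment gives 1 — tautology.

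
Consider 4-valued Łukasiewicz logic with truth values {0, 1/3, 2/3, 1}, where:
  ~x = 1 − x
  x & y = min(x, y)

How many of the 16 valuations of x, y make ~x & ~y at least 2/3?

x = 0, y = 0 ↦ 1  ≥
x = 0, y = 1/3 ↦ 2/3  ≥
x = 0, y = 2/3 ↦ 1/3  <
x = 0, y = 1 ↦ 0  <
x = 1/3, y = 0 ↦ 2/3  ≥
x = 1/3, y = 1/3 ↦ 2/3  ≥
x = 1/3, y = 2/3 ↦ 1/3  <
x = 1/3, y = 1 ↦ 0  <
x = 2/3, y = 0 ↦ 1/3  <
x = 2/3, y = 1/3 ↦ 1/3  <
x = 2/3, y = 2/3 ↦ 1/3  <
x = 2/3, y = 1 ↦ 0  <
x = 1, y = 0 ↦ 0  <
x = 1, y = 1/3 ↦ 0  <
x = 1, y = 2/3 ↦ 0  <
x = 1, y = 1 ↦ 0  <
So 4 of the 16 assignments meet the threshold.

4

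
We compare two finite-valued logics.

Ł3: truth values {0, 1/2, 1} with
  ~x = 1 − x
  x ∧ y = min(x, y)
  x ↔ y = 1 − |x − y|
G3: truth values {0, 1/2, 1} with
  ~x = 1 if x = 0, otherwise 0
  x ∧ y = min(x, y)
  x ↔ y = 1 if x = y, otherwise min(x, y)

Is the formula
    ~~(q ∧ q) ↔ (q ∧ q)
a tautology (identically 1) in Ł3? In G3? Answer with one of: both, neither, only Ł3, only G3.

only Ł3

In Ł3: every assignment gives 1 — tautology.
In G3: at q = 1/2 the value is 1/2 — not a tautology.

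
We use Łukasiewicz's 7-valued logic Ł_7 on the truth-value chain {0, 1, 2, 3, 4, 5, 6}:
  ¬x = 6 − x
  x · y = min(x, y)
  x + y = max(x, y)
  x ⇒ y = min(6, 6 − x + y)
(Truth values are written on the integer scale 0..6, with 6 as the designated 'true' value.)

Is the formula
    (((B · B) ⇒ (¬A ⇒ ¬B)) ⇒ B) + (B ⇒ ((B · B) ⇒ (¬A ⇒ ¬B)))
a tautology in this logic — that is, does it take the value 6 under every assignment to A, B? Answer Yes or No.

Yes

At A = 2, B = 3, for instance:
B · B = 3 · 3 = 3
¬A = ¬2 = 4
¬B = ¬3 = 3
¬A ⇒ ¬B = 4 ⇒ 3 = 5
(B · B) ⇒ (¬A ⇒ ¬B) = 3 ⇒ 5 = 6
((B · B) ⇒ (¬A ⇒ ¬B)) ⇒ B = 6 ⇒ 3 = 3
B ⇒ ((B · B) ⇒ (¬A ⇒ ¬B)) = 3 ⇒ 6 = 6
(((B · B) ⇒ (¬A ⇒ ¬B)) ⇒ B) + (B ⇒ ((B · B) ⇒ (¬A ⇒ ¬B))) = 3 + 6 = 6
and checking the remaining 48 assignments likewise gives ≥ 6 in every case.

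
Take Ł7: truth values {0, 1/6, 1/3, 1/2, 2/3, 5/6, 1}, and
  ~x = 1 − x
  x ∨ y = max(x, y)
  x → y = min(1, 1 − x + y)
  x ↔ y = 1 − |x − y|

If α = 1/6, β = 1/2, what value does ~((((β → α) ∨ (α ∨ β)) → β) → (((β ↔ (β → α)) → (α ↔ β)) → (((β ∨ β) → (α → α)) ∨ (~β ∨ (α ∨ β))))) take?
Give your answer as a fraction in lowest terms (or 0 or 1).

β → α = 1/2 → 1/6 = 2/3
α ∨ β = 1/6 ∨ 1/2 = 1/2
(β → α) ∨ (α ∨ β) = 2/3 ∨ 1/2 = 2/3
((β → α) ∨ (α ∨ β)) → β = 2/3 → 1/2 = 5/6
β → α = 1/2 → 1/6 = 2/3
β ↔ (β → α) = 1/2 ↔ 2/3 = 5/6
α ↔ β = 1/6 ↔ 1/2 = 2/3
(β ↔ (β → α)) → (α ↔ β) = 5/6 → 2/3 = 5/6
β ∨ β = 1/2 ∨ 1/2 = 1/2
α → α = 1/6 → 1/6 = 1
(β ∨ β) → (α → α) = 1/2 → 1 = 1
~β = ~1/2 = 1/2
α ∨ β = 1/6 ∨ 1/2 = 1/2
~β ∨ (α ∨ β) = 1/2 ∨ 1/2 = 1/2
((β ∨ β) → (α → α)) ∨ (~β ∨ (α ∨ β)) = 1 ∨ 1/2 = 1
((β ↔ (β → α)) → (α ↔ β)) → (((β ∨ β) → (α → α)) ∨ (~β ∨ (α ∨ β))) = 5/6 → 1 = 1
(((β → α) ∨ (α ∨ β)) → β) → (((β ↔ (β → α)) → (α ↔ β)) → (((β ∨ β) → (α → α)) ∨ (~β ∨ (α ∨ β)))) = 5/6 → 1 = 1
~((((β → α) ∨ (α ∨ β)) → β) → (((β ↔ (β → α)) → (α ↔ β)) → (((β ∨ β) → (α → α)) ∨ (~β ∨ (α ∨ β))))) = ~1 = 0

0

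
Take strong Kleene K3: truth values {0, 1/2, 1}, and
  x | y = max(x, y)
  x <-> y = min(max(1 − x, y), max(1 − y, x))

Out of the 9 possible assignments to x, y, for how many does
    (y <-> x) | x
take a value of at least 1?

4

x = 0, y = 0 ↦ 1  ≥
x = 0, y = 1/2 ↦ 1/2  <
x = 0, y = 1 ↦ 0  <
x = 1/2, y = 0 ↦ 1/2  <
x = 1/2, y = 1/2 ↦ 1/2  <
x = 1/2, y = 1 ↦ 1/2  <
x = 1, y = 0 ↦ 1  ≥
x = 1, y = 1/2 ↦ 1  ≥
x = 1, y = 1 ↦ 1  ≥
So 4 of the 9 assignments meet the threshold.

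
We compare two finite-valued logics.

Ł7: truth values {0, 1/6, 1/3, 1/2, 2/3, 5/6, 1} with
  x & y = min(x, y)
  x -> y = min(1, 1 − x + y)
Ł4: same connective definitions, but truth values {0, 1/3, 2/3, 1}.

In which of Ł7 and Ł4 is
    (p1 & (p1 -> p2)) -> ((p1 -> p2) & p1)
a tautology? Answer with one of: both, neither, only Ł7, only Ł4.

In Ł7: every assignment gives 1 — tautology.
In Ł4: every assignment gives 1 — tautology.

both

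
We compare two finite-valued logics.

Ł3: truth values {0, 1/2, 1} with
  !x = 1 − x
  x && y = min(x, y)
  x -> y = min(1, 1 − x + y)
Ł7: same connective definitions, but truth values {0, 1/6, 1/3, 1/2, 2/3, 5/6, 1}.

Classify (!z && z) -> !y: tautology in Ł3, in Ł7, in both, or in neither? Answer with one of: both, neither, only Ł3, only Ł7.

neither

In Ł3: at y = 1, z = 1/2 the value is 1/2 — not a tautology.
In Ł7: at y = 2/3, z = 1/2 the value is 5/6 — not a tautology.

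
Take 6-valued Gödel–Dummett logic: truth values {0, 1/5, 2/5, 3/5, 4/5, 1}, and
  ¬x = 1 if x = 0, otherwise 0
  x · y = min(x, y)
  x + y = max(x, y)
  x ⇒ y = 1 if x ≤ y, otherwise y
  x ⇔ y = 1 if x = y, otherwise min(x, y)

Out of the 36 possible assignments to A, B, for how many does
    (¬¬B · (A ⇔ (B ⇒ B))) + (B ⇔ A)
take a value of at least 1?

value 1: 10 assignments (counts)
value 4/5: 4 assignments
value 3/5: 4 assignments
value 2/5: 4 assignments
value 1/5: 4 assignments
value 0: 10 assignments
So 10 of the 36 assignments meet the threshold.

10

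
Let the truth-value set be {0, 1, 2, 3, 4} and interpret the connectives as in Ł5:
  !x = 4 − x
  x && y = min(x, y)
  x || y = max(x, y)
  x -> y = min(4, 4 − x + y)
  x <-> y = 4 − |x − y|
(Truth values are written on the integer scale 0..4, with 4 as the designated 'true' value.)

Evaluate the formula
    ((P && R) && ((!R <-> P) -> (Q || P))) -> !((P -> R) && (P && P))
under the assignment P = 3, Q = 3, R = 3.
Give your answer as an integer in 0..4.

2

P && R = 3 && 3 = 3
!R = !3 = 1
!R <-> P = 1 <-> 3 = 2
Q || P = 3 || 3 = 3
(!R <-> P) -> (Q || P) = 2 -> 3 = 4
(P && R) && ((!R <-> P) -> (Q || P)) = 3 && 4 = 3
P -> R = 3 -> 3 = 4
P && P = 3 && 3 = 3
(P -> R) && (P && P) = 4 && 3 = 3
!((P -> R) && (P && P)) = !3 = 1
((P && R) && ((!R <-> P) -> (Q || P))) -> !((P -> R) && (P && P)) = 3 -> 1 = 2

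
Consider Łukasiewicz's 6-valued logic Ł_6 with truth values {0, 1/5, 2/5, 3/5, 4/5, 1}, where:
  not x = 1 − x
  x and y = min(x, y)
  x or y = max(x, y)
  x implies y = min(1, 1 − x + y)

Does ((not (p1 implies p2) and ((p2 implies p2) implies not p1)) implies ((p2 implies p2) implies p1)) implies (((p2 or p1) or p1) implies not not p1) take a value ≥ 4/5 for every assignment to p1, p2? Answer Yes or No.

Counterexample: take p1 = 0, p2 = 2/5.
p1 implies p2 = 0 implies 2/5 = 1
not (p1 implies p2) = not 1 = 0
p2 implies p2 = 2/5 implies 2/5 = 1
not p1 = not 0 = 1
(p2 implies p2) implies not p1 = 1 implies 1 = 1
not (p1 implies p2) and ((p2 implies p2) implies not p1) = 0 and 1 = 0
p2 implies p2 = 2/5 implies 2/5 = 1
(p2 implies p2) implies p1 = 1 implies 0 = 0
(not (p1 implies p2) and ((p2 implies p2) implies not p1)) implies ((p2 implies p2) implies p1) = 0 implies 0 = 1
p2 or p1 = 2/5 or 0 = 2/5
(p2 or p1) or p1 = 2/5 or 0 = 2/5
not p1 = not 0 = 1
not not p1 = not 1 = 0
((p2 or p1) or p1) implies not not p1 = 2/5 implies 0 = 3/5
((not (p1 implies p2) and ((p2 implies p2) implies not p1)) implies ((p2 implies p2) implies p1)) implies (((p2 or p1) or p1) implies not not p1) = 1 implies 3/5 = 3/5
This gives 3/5, which is below 4/5.

No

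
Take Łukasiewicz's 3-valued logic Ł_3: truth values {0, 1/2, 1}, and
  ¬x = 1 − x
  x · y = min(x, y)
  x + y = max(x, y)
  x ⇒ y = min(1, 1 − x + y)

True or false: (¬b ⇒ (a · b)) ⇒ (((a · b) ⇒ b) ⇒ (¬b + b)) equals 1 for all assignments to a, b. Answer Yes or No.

Counterexample: take a = 1/2, b = 1/2.
¬b = ¬1/2 = 1/2
a · b = 1/2 · 1/2 = 1/2
¬b ⇒ (a · b) = 1/2 ⇒ 1/2 = 1
a · b = 1/2 · 1/2 = 1/2
(a · b) ⇒ b = 1/2 ⇒ 1/2 = 1
¬b = ¬1/2 = 1/2
¬b + b = 1/2 + 1/2 = 1/2
((a · b) ⇒ b) ⇒ (¬b + b) = 1 ⇒ 1/2 = 1/2
(¬b ⇒ (a · b)) ⇒ (((a · b) ⇒ b) ⇒ (¬b + b)) = 1 ⇒ 1/2 = 1/2
This gives 1/2 ≠ 1.

No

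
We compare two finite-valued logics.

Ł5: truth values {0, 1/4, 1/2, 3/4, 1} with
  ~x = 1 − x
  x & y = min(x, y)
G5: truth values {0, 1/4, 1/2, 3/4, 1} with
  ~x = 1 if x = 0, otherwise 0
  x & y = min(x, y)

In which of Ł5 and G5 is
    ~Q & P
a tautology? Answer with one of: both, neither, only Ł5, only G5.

neither

In Ł5: at P = 0, Q = 0 the value is 0 — not a tautology.
In G5: at P = 0, Q = 0 the value is 0 — not a tautology.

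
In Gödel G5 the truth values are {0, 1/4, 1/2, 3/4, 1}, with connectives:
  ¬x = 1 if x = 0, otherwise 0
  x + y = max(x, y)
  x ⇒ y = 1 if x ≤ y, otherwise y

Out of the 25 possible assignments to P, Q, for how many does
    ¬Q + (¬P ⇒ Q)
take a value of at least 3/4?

23

value 1: 22 assignments (counts)
value 3/4: 1 assignment (counts)
value 1/2: 1 assignment
value 1/4: 1 assignment
So 23 of the 25 assignments meet the threshold.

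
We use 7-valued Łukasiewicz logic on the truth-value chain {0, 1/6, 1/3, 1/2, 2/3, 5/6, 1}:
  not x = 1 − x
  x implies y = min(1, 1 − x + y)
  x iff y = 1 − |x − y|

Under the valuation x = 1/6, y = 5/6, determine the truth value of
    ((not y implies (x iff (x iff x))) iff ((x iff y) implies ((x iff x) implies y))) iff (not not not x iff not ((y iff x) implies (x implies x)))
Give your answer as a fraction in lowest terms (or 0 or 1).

not y = not 5/6 = 1/6
x iff x = 1/6 iff 1/6 = 1
x iff (x iff x) = 1/6 iff 1 = 1/6
not y implies (x iff (x iff x)) = 1/6 implies 1/6 = 1
x iff y = 1/6 iff 5/6 = 1/3
x iff x = 1/6 iff 1/6 = 1
(x iff x) implies y = 1 implies 5/6 = 5/6
(x iff y) implies ((x iff x) implies y) = 1/3 implies 5/6 = 1
(not y implies (x iff (x iff x))) iff ((x iff y) implies ((x iff x) implies y)) = 1 iff 1 = 1
not x = not 1/6 = 5/6
not not x = not 5/6 = 1/6
not not not x = not 1/6 = 5/6
y iff x = 5/6 iff 1/6 = 1/3
x implies x = 1/6 implies 1/6 = 1
(y iff x) implies (x implies x) = 1/3 implies 1 = 1
not ((y iff x) implies (x implies x)) = not 1 = 0
not not not x iff not ((y iff x) implies (x implies x)) = 5/6 iff 0 = 1/6
((not y implies (x iff (x iff x))) iff ((x iff y) implies ((x iff x) implies y))) iff (not not not x iff not ((y iff x) implies (x implies x))) = 1 iff 1/6 = 1/6

1/6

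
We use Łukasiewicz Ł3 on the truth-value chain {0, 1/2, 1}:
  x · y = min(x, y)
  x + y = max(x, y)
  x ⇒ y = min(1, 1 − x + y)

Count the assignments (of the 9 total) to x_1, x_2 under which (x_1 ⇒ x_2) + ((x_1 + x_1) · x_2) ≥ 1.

6

x_1 = 0, x_2 = 0 ↦ 1  ≥
x_1 = 0, x_2 = 1/2 ↦ 1  ≥
x_1 = 0, x_2 = 1 ↦ 1  ≥
x_1 = 1/2, x_2 = 0 ↦ 1/2  <
x_1 = 1/2, x_2 = 1/2 ↦ 1  ≥
x_1 = 1/2, x_2 = 1 ↦ 1  ≥
x_1 = 1, x_2 = 0 ↦ 0  <
x_1 = 1, x_2 = 1/2 ↦ 1/2  <
x_1 = 1, x_2 = 1 ↦ 1  ≥
So 6 of the 9 assignments meet the threshold.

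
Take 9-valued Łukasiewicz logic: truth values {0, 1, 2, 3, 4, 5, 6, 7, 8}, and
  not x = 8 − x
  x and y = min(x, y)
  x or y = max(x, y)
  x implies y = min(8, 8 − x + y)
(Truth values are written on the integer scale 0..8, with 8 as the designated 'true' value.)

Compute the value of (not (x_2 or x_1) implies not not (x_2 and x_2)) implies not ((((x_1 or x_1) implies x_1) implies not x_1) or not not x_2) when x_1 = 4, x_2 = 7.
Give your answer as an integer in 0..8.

1

x_2 or x_1 = 7 or 4 = 7
not (x_2 or x_1) = not 7 = 1
x_2 and x_2 = 7 and 7 = 7
not (x_2 and x_2) = not 7 = 1
not not (x_2 and x_2) = not 1 = 7
not (x_2 or x_1) implies not not (x_2 and x_2) = 1 implies 7 = 8
x_1 or x_1 = 4 or 4 = 4
(x_1 or x_1) implies x_1 = 4 implies 4 = 8
not x_1 = not 4 = 4
((x_1 or x_1) implies x_1) implies not x_1 = 8 implies 4 = 4
not x_2 = not 7 = 1
not not x_2 = not 1 = 7
(((x_1 or x_1) implies x_1) implies not x_1) or not not x_2 = 4 or 7 = 7
not ((((x_1 or x_1) implies x_1) implies not x_1) or not not x_2) = not 7 = 1
(not (x_2 or x_1) implies not not (x_2 and x_2)) implies not ((((x_1 or x_1) implies x_1) implies not x_1) or not not x_2) = 8 implies 1 = 1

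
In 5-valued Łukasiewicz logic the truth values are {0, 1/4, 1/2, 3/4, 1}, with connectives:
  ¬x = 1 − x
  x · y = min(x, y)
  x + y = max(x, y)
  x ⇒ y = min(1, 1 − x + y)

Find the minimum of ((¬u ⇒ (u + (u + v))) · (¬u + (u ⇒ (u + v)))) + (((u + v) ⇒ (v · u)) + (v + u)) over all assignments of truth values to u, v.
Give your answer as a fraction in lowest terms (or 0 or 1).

Take u = 0, v = 1/2:
¬u = ¬0 = 1
u + v = 0 + 1/2 = 1/2
u + (u + v) = 0 + 1/2 = 1/2
¬u ⇒ (u + (u + v)) = 1 ⇒ 1/2 = 1/2
¬u = ¬0 = 1
u + v = 0 + 1/2 = 1/2
u ⇒ (u + v) = 0 ⇒ 1/2 = 1
¬u + (u ⇒ (u + v)) = 1 + 1 = 1
(¬u ⇒ (u + (u + v))) · (¬u + (u ⇒ (u + v))) = 1/2 · 1 = 1/2
u + v = 0 + 1/2 = 1/2
v · u = 1/2 · 0 = 0
(u + v) ⇒ (v · u) = 1/2 ⇒ 0 = 1/2
v + u = 1/2 + 0 = 1/2
((u + v) ⇒ (v · u)) + (v + u) = 1/2 + 1/2 = 1/2
((¬u ⇒ (u + (u + v))) · (¬u + (u ⇒ (u + v)))) + (((u + v) ⇒ (v · u)) + (v + u)) = 1/2 + 1/2 = 1/2
No assignment yields a value below 1/2, so this is the minimum.

1/2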